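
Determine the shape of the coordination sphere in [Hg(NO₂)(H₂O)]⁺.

Summing ligand charges against the +1 overall charge gives an oxidation state of +2 for mercury.
Group 12 minus oxidation state 2 gives a d¹⁰ configuration.
With 2 monodentate ligands the coordination number is 2.
A d¹⁰ ion with only two ligands adopts a linear arrangement (sp hybridisation; no CFSE preference).

linear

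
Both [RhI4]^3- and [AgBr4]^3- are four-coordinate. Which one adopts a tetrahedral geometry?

For [RhI4]^3-: Each iodide is −1; balancing the −3 overall charge requires Rh(I). Rhodium is a group-9 element; Rh(I) is therefore d⁸. A 4d d⁸ ion has a large crystal-field splitting; square planar leaves the high-energy d_{x²−y²} orbital empty and maximises CFSE. → square planar.
For [AgBr4]^3-: Summing ligand charges against the −3 overall charge gives an oxidation state of +1 for silver. Ag sits in group 11, so the d-electron count is 11 − 1 = 10. A d¹⁰ ion has no crystal-field stabilisation preference between square planar and tetrahedral, so four ligands adopt the sterically favoured tetrahedral geometry. → tetrahedral.

[AgBr4]^3-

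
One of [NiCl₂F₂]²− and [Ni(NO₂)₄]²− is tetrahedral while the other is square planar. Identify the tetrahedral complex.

[NiCl₂F₂]²−

For [NiCl₂F₂]²−: Summing ligand charges against the −2 overall charge gives an oxidation state of +2 for nickel. Group 10 minus oxidation state 2 gives a d⁸ configuration. Chloride and fluoride are weak-field ligands. With weak-field ligands the CFSE gain from square planar is small, so a 3d d⁸ ion takes the sterically preferred tetrahedral geometry. → tetrahedral.
For [Ni(NO₂)₄]²−: Summing ligand charges against the −2 overall charge gives an oxidation state of +2 for nickel. Nickel is a group-10 element; Ni(II) is therefore d⁸. Nitro (N-bound nitrite) is a strong-field ligand (high in the spectrochemical series). A 3d d⁸ ion with strong-field ligands gains enough CFSE to favour square planar over tetrahedral. → square planar.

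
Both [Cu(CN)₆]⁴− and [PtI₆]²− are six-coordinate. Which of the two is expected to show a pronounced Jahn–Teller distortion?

[Cu(CN)₆]⁴−: Summing ligand charges against the −4 overall charge gives an oxidation state of +2 for copper. Cu sits in group 11, so the d-electron count is 11 − 2 = 9. The t₂g⁶e_g³ configuration has an unevenly filled e_g set; the Jahn–Teller theorem predicts a tetragonal distortion (typically axial elongation) to lift the degeneracy.
[PtI₆]²−: Summing ligand charges against the −2 overall charge gives an oxidation state of +4 for platinum. Platinum is a group-10 element; Pt(IV) is therefore d⁶. A 5d ion has a large Δₒ and is invariably low-spin. The d⁶ configuration leaves the e_g set evenly filled (or empty) — no strong Jahn–Teller driving force.

[Cu(CN)₆]⁴−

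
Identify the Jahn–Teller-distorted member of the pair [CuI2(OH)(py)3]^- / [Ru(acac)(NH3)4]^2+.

[CuI2(OH)(py)3]^-

[CuI2(OH)(py)3]^-: Summing ligand charges against the −1 overall charge gives an oxidation state of +2 for copper. Cu sits in group 11, so the d-electron count is 11 − 2 = 9. The t₂g⁶e_g³ configuration has an unevenly filled e_g set; the Jahn–Teller theorem predicts a tetragonal distortion (typically axial elongation) to lift the degeneracy.
[Ru(acac)(NH3)4]^2+: Ligand charges: each acetylacetonate is −1; ammonia is neutral. With an overall charge of +2 the ruthenium centre must be in the +3 oxidation state. Ruthenium is a group-8 element; Ru(III) is therefore d⁵. A 4d ion has a large Δₒ and is invariably low-spin. The d⁵ configuration leaves the e_g set evenly filled (or empty) — no strong Jahn–Teller driving force.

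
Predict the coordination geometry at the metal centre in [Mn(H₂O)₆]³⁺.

octahedral

Water is neutral; balancing the +3 overall charge requires Mn(III).
Manganese is a group-7 element; Mn(III) is therefore d⁴.
With 6 monodentate ligands the coordination number is 6.
Six donors around a single metal centre give an octahedral coordination sphere.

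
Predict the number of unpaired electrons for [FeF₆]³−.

Ligand charges: each fluoride is −1. With an overall charge of −3 the iron centre must be in the +3 oxidation state.
Iron is a group-8 element; Fe(III) is therefore d⁵.
The spin state decides the count: Fluoride is a weak-field ligand for a first-row metal, so the complex is high-spin.
An octahedral high-spin d⁵ ion is t₂g³e_g², giving 5 unpaired electrons.

5 unpaired electrons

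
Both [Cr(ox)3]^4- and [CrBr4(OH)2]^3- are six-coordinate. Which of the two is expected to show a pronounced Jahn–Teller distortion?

[Cr(ox)3]^4-

[Cr(ox)3]^4-: Summing ligand charges against the −4 overall charge gives an oxidation state of +2 for chromium. Cr sits in group 6, so the d-electron count is 6 − 2 = 4. Oxalate is a weak-field ligand for a first-row metal, so the complex is high-spin. The t₂g³e_g¹ (high-spin) configuration has an unevenly filled e_g set; the Jahn–Teller theorem predicts a tetragonal distortion (typically axial elongation) to lift the degeneracy.
[CrBr4(OH)2]^3-: Each bromide is −1; each hydroxide is −1; balancing the −3 overall charge requires Cr(III). Group 6 minus oxidation state 3 gives a d³ configuration. The d³ configuration leaves the e_g set evenly filled (or empty) — no strong Jahn–Teller driving force.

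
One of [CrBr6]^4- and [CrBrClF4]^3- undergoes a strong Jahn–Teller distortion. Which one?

[CrBr6]^4-: Each bromide is −1; balancing the −4 overall charge requires Cr(II). Group 6 minus oxidation state 2 gives a d⁴ configuration. Bromide is a weak-field ligand for a first-row metal, so the complex is high-spin. The t₂g³e_g¹ (high-spin) configuration has an unevenly filled e_g set; the Jahn–Teller theorem predicts a tetragonal distortion (typically axial elongation) to lift the degeneracy.
[CrBrClF4]^3-: Summing ligand charges against the −3 overall charge gives an oxidation state of +3 for chromium. Cr sits in group 6, so the d-electron count is 6 − 3 = 3. The d³ configuration leaves the e_g set evenly filled (or empty) — no strong Jahn–Teller driving force.

[CrBr6]^4-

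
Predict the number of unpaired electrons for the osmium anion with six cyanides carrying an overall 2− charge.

Each cyanide is −1; balancing the −2 overall charge requires Os(IV).
Os sits in group 8, so the d-electron count is 8 − 4 = 4.
The spin state decides the count: a 5d ion has a large Δₒ and is invariably low-spin.
An octahedral low-spin d⁴ ion is t₂g⁴e_g⁰, giving 2 unpaired electrons.

2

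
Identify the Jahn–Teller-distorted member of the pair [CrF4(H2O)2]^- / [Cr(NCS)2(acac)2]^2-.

[CrF4(H2O)2]^-: Ligand charges: each fluoride is −1; water is neutral. With an overall charge of −1 the chromium centre must be in the +3 oxidation state. Cr sits in group 6, so the d-electron count is 6 − 3 = 3. The d³ configuration leaves the e_g set evenly filled (or empty) — no strong Jahn–Teller driving force.
[Cr(NCS)2(acac)2]^2-: Each isothiocyanate is −1; each acetylacetonate is −1; balancing the −2 overall charge requires Cr(II). Group 6 minus oxidation state 2 gives a d⁴ configuration. Acetylacetonate and isothiocyanate are weak-field ligands for a first-row metal, so the complex is high-spin. The t₂g³e_g¹ (high-spin) configuration has an unevenly filled e_g set; the Jahn–Teller theorem predicts a tetragonal distortion (typically axial elongation) to lift the degeneracy.

[Cr(NCS)2(acac)2]^2-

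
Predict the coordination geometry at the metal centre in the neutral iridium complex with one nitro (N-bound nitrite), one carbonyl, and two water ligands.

square planar

Each nitro (N-bound nitrite) is −1; carbonyl is neutral; water is neutral; balancing the 0 overall charge requires Ir(I).
Ir sits in group 9, so the d-electron count is 9 − 1 = 8.
With 4 monodentate ligands the coordination number is 4.
A 5d d⁸ ion has a large crystal-field splitting; square planar leaves the high-energy d_{x²−y²} orbital empty and maximises CFSE.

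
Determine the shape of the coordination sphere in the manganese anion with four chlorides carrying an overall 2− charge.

Each chloride is −1; balancing the −2 overall charge requires Mn(II).
Group 7 minus oxidation state 2 gives a d⁵ configuration.
With 4 monodentate ligands the coordination number is 4.
Chloride is a weak-field ligand.
A high-spin d⁵ ion has zero CFSE in either geometry, so four ligands adopt the sterically favoured tetrahedral geometry.

tetrahedral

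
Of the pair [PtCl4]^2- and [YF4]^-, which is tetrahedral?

For [PtCl4]^2-: Each chloride is −1; balancing the −2 overall charge requires Pt(II). Platinum is a group-10 element; Pt(II) is therefore d⁸. A 5d d⁸ ion has a large crystal-field splitting; square planar leaves the high-energy d_{x²−y²} orbital empty and maximises CFSE. → square planar.
For [YF4]^-: Ligand charges: each fluoride is −1. With an overall charge of −1 the yttrium centre must be in the +3 oxidation state. Group 3 minus oxidation state 3 gives a d⁰ configuration. A d⁰ ion has no crystal-field stabilisation preference between square planar and tetrahedral, so four ligands adopt the sterically favoured tetrahedral geometry. → tetrahedral.

[YF4]^-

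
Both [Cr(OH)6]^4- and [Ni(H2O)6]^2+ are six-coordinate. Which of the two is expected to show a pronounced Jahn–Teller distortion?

[Cr(OH)6]^4-: Summing ligand charges against the −4 overall charge gives an oxidation state of +2 for chromium. Cr sits in group 6, so the d-electron count is 6 − 2 = 4. Hydroxide is a weak-field ligand for a first-row metal, so the complex is high-spin. The t₂g³e_g¹ (high-spin) configuration has an unevenly filled e_g set; the Jahn–Teller theorem predicts a tetragonal distortion (typically axial elongation) to lift the degeneracy.
[Ni(H2O)6]^2+: Water is neutral; balancing the +2 overall charge requires Ni(II). Group 10 minus oxidation state 2 gives a d⁸ configuration. The d⁸ configuration leaves the e_g set evenly filled (or empty) — no strong Jahn–Teller driving force.

[Cr(OH)6]^4-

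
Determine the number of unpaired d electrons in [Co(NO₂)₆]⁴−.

Summing ligand charges against the −4 overall charge gives an oxidation state of +2 for cobalt.
Group 9 minus oxidation state 2 gives a d⁷ configuration.
The spin state decides the count: Nitro (N-bound nitrite) is a strong-field ligand (high in the spectrochemical series) for a first-row metal, so the complex is low-spin.
An octahedral low-spin d⁷ ion is t₂g⁶e_g¹, giving 1 unpaired electron.

1 unpaired electron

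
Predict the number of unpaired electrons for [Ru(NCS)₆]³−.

Each isothiocyanate is −1; balancing the −3 overall charge requires Ru(III).
Group 8 minus oxidation state 3 gives a d⁵ configuration.
The spin state decides the count: a 4d ion has a large Δₒ and is invariably low-spin.
An octahedral low-spin d⁵ ion is t₂g⁵e_g⁰, giving 1 unpaired electron.

1 unpaired electron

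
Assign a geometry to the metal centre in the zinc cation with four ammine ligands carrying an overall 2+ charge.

Ligand charges: ammonia is neutral. With an overall charge of +2 the zinc centre must be in the +2 oxidation state.
Group 12 minus oxidation state 2 gives a d¹⁰ configuration.
Coordination number: 4.
A d¹⁰ ion has no crystal-field stabilisation preference between square planar and tetrahedral, so four ligands adopt the sterically favoured tetrahedral geometry.

tetrahedral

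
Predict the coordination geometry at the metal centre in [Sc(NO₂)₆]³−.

octahedral

Ligand charges: each nitro (N-bound nitrite) is −1. With an overall charge of −3 the scandium centre must be in the +3 oxidation state.
Scandium is a group-3 element; Sc(III) is therefore d⁰.
With 6 monodentate ligands the coordination number is 6.
Six donors around a single metal centre give an octahedral coordination sphere.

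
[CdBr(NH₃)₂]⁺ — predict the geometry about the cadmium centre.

Ligand charges: each bromide is −1; ammonia is neutral. With an overall charge of +1 the cadmium centre must be in the +2 oxidation state.
Cd sits in group 12, so the d-electron count is 12 − 2 = 10.
Coordination number: 3.
Three ligands around a d¹⁰ centre minimise repulsion in a trigonal-planar arrangement.

trigonal planar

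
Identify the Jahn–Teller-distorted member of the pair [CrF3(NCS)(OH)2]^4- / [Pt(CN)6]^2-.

[CrF3(NCS)(OH)2]^4-: Each fluoride is −1; each isothiocyanate is −1; each hydroxide is −1; balancing the −4 overall charge requires Cr(II). Cr sits in group 6, so the d-electron count is 6 − 2 = 4. Fluoride, hydroxide, and isothiocyanate are weak-field ligands for a first-row metal, so the complex is high-spin. The t₂g³e_g¹ (high-spin) configuration has an unevenly filled e_g set; the Jahn–Teller theorem predicts a tetragonal distortion (typically axial elongation) to lift the degeneracy.
[Pt(CN)6]^2-: Each cyanide is −1; balancing the −2 overall charge requires Pt(IV). Group 10 minus oxidation state 4 gives a d⁶ configuration. A 5d ion has a large Δₒ and is invariably low-spin. The d⁶ configuration leaves the e_g set evenly filled (or empty) — no strong Jahn–Teller driving force.

[CrF3(NCS)(OH)2]^4-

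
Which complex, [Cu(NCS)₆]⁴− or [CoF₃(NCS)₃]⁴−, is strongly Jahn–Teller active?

[Cu(NCS)₆]⁴−

[Cu(NCS)₆]⁴−: Each isothiocyanate is −1; balancing the −4 overall charge requires Cu(II). Cu sits in group 11, so the d-electron count is 11 − 2 = 9. The t₂g⁶e_g³ configuration has an unevenly filled e_g set; the Jahn–Teller theorem predicts a tetragonal distortion (typically axial elongation) to lift the degeneracy.
[CoF₃(NCS)₃]⁴−: Ligand charges: each fluoride is −1; each isothiocyanate is −1. With an overall charge of −4 the cobalt centre must be in the +2 oxidation state. Co sits in group 9, so the d-electron count is 9 − 2 = 7. Fluoride and isothiocyanate are weak-field ligands for a first-row metal, so the complex is high-spin. The d⁷ configuration leaves the e_g set evenly filled (or empty) — no strong Jahn–Teller driving force.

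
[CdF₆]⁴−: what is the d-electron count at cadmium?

Summing ligand charges against the −4 overall charge gives an oxidation state of +2 for cadmium.
Cadmium is a group-12 element; Cd(II) is therefore d¹⁰.

d¹⁰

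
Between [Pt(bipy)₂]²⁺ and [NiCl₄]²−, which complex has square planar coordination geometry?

[Pt(bipy)₂]²⁺

For [Pt(bipy)₂]²⁺: Ligand charges: 2,2′-bipyridine is neutral. With an overall charge of +2 the platinum centre must be in the +2 oxidation state. Pt sits in group 10, so the d-electron count is 10 − 2 = 8. A 5d d⁸ ion has a large crystal-field splitting; square planar leaves the high-energy d_{x²−y²} orbital empty and maximises CFSE. → square planar.
For [NiCl₄]²−: Summing ligand charges against the −2 overall charge gives an oxidation state of +2 for nickel. Nickel is a group-10 element; Ni(II) is therefore d⁸. Chloride is a weak-field ligand. With weak-field ligands the CFSE gain from square planar is small, so a 3d d⁸ ion takes the sterically preferred tetrahedral geometry. → tetrahedral.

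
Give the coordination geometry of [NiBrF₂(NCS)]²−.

tetrahedral

Summing ligand charges against the −2 overall charge gives an oxidation state of +2 for nickel.
Group 10 minus oxidation state 2 gives a d⁸ configuration.
Coordination number: 4.
Bromide, fluoride, and isothiocyanate are weak-field ligands.
With weak-field ligands the CFSE gain from square planar is small, so a 3d d⁸ ion takes the sterically preferred tetrahedral geometry.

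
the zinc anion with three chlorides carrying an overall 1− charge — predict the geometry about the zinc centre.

Ligand charges: each chloride is −1. With an overall charge of −1 the zinc centre must be in the +2 oxidation state.
Zn sits in group 12, so the d-electron count is 12 − 2 = 10.
With 3 monodentate ligands the coordination number is 3.
Three ligands around a d¹⁰ centre minimise repulsion in a trigonal-planar arrangement.

trigonal planar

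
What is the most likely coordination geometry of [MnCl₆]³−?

Ligand charges: each chloride is −1. With an overall charge of −3 the manganese centre must be in the +3 oxidation state.
Manganese is a group-7 element; Mn(III) is therefore d⁴.
Coordination number: 6.
Six donors around a single metal centre give an octahedral coordination sphere.

octahedral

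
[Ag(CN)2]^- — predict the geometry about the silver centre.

Each cyanide is −1; balancing the −1 overall charge requires Ag(I).
Silver is a group-11 element; Ag(I) is therefore d¹⁰.
With 2 monodentate ligands the coordination number is 2.
A d¹⁰ ion with only two ligands adopts a linear arrangement (sp hybridisation; no CFSE preference).

linear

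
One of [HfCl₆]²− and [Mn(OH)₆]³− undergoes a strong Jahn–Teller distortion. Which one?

[Mn(OH)₆]³−

[HfCl₆]²−: Ligand charges: each chloride is −1. With an overall charge of −2 the hafnium centre must be in the +4 oxidation state. Group 4 minus oxidation state 4 gives a d⁰ configuration. The d⁰ configuration leaves the e_g set evenly filled (or empty) — no strong Jahn–Teller driving force.
[Mn(OH)₆]³−: Ligand charges: each hydroxide is −1. With an overall charge of −3 the manganese centre must be in the +3 oxidation state. Mn sits in group 7, so the d-electron count is 7 − 3 = 4. Hydroxide is a weak-field ligand for a first-row metal, so the complex is high-spin. The t₂g³e_g¹ (high-spin) configuration has an unevenly filled e_g set; the Jahn–Teller theorem predicts a tetragonal distortion (typically axial elongation) to lift the degeneracy.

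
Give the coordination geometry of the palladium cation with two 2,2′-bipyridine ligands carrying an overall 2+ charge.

square planar

Summing ligand charges against the +2 overall charge gives an oxidation state of +2 for palladium.
Palladium is a group-10 element; Pd(II) is therefore d⁸.
Counting donor atoms: 2×2,2′-bipyridine (bidentate) → 4 donors. Coordination number = 4.
A 4d d⁸ ion has a large crystal-field splitting; square planar leaves the high-energy d_{x²−y²} orbital empty and maximises CFSE.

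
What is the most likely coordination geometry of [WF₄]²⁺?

tetrahedral

Each fluoride is −1; balancing the +2 overall charge requires W(VI).
W sits in group 6, so the d-electron count is 6 − 6 = 0.
With 4 monodentate ligands the coordination number is 4.
A d⁰ ion has no crystal-field stabilisation preference between square planar and tetrahedral, so four ligands adopt the sterically favoured tetrahedral geometry.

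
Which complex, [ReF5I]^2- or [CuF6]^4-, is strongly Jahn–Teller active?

[CuF6]^4-

[ReF5I]^2-: Summing ligand charges against the −2 overall charge gives an oxidation state of +4 for rhenium. Group 7 minus oxidation state 4 gives a d³ configuration. The d³ configuration leaves the e_g set evenly filled (or empty) — no strong Jahn–Teller driving force.
[CuF6]^4-: Each fluoride is −1; balancing the −4 overall charge requires Cu(II). Copper is a group-11 element; Cu(II) is therefore d⁹. The t₂g⁶e_g³ configuration has an unevenly filled e_g set; the Jahn–Teller theorem predicts a tetragonal distortion (typically axial elongation) to lift the degeneracy.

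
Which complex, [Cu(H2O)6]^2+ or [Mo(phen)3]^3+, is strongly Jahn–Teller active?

[Cu(H2O)6]^2+: Ligand charges: water is neutral. With an overall charge of +2 the copper centre must be in the +2 oxidation state. Copper is a group-11 element; Cu(II) is therefore d⁹. The t₂g⁶e_g³ configuration has an unevenly filled e_g set; the Jahn–Teller theorem predicts a tetragonal distortion (typically axial elongation) to lift the degeneracy.
[Mo(phen)3]^3+: 1,10-phenanthroline is neutral; balancing the +3 overall charge requires Mo(III). Mo sits in group 6, so the d-electron count is 6 − 3 = 3. The d³ configuration leaves the e_g set evenly filled (or empty) — no strong Jahn–Teller driving force.

[Cu(H2O)6]^2+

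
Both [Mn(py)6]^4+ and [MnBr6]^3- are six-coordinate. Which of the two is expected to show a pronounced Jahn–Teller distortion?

[MnBr6]^3-

[Mn(py)6]^4+: Pyridine is neutral; balancing the +4 overall charge requires Mn(IV). Manganese is a group-7 element; Mn(IV) is therefore d³. The d³ configuration leaves the e_g set evenly filled (or empty) — no strong Jahn–Teller driving force.
[MnBr6]^3-: Summing ligand charges against the −3 overall charge gives an oxidation state of +3 for manganese. Group 7 minus oxidation state 3 gives a d⁴ configuration. Bromide is a weak-field ligand for a first-row metal, so the complex is high-spin. The t₂g³e_g¹ (high-spin) configuration has an unevenly filled e_g set; the Jahn–Teller theorem predicts a tetragonal distortion (typically axial elongation) to lift the degeneracy.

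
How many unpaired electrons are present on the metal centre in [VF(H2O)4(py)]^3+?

Each fluoride is −1; water is neutral; pyridine is neutral; balancing the +3 overall charge requires V(IV).
Group 5 minus oxidation state 4 gives a d¹ configuration.
In an octahedral field the d¹ configuration is t₂g¹e_g⁰ (only one arrangement possible), giving 1 unpaired electron.

1 unpaired electron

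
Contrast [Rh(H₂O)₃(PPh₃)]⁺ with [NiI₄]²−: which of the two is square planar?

For [Rh(H₂O)₃(PPh₃)]⁺: Water is neutral; triphenylphosphine is neutral; balancing the +1 overall charge requires Rh(I). Rhodium is a group-9 element; Rh(I) is therefore d⁸. A 4d d⁸ ion has a large crystal-field splitting; square planar leaves the high-energy d_{x²−y²} orbital empty and maximises CFSE. → square planar.
For [NiI₄]²−: Summing ligand charges against the −2 overall charge gives an oxidation state of +2 for nickel. Group 10 minus oxidation state 2 gives a d⁸ configuration. Iodide is a weak-field ligand. With weak-field ligands the CFSE gain from square planar is small, so a 3d d⁸ ion takes the sterically preferred tetrahedral geometry. → tetrahedral.

[Rh(H₂O)₃(PPh₃)]⁺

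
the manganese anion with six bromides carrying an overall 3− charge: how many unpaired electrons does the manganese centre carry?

Summing ligand charges against the −3 overall charge gives an oxidation state of +3 for manganese.
Mn sits in group 7, so the d-electron count is 7 − 3 = 4.
The spin state decides the count: Bromide is a weak-field ligand for a first-row metal, so the complex is high-spin.
An octahedral high-spin d⁴ ion is t₂g³e_g¹, giving 4 unpaired electrons.

4 unpaired electrons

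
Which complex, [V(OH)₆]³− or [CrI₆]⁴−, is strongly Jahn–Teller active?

[CrI₆]⁴−

[V(OH)₆]³−: Summing ligand charges against the −3 overall charge gives an oxidation state of +3 for vanadium. Vanadium is a group-5 element; V(III) is therefore d². The d² configuration leaves the e_g set evenly filled (or empty) — no strong Jahn–Teller driving force.
[CrI₆]⁴−: Ligand charges: each iodide is −1. With an overall charge of −4 the chromium centre must be in the +2 oxidation state. Group 6 minus oxidation state 2 gives a d⁴ configuration. Iodide is a weak-field ligand for a first-row metal, so the complex is high-spin. The t₂g³e_g¹ (high-spin) configuration has an unevenly filled e_g set; the Jahn–Teller theorem predicts a tetragonal distortion (typically axial elongation) to lift the degeneracy.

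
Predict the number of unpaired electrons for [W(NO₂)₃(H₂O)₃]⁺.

Summing ligand charges against the +1 overall charge gives an oxidation state of +4 for tungsten.
Tungsten is a group-6 element; W(IV) is therefore d².
In an octahedral field the d² configuration is t₂g²e_g⁰ (only one arrangement possible), giving 2 unpaired electrons.

2 unpaired electrons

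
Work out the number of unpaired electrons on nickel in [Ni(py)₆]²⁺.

2 unpaired electrons

Summing ligand charges against the +2 overall charge gives an oxidation state of +2 for nickel.
Group 10 minus oxidation state 2 gives a d⁸ configuration.
In an octahedral field the d⁸ configuration is t₂g⁶e_g² (only one arrangement possible), giving 2 unpaired electrons.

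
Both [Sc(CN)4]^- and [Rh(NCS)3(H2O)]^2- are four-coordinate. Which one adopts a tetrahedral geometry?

[Sc(CN)4]^-

For [Sc(CN)4]^-: Summing ligand charges against the −1 overall charge gives an oxidation state of +3 for scandium. Scandium is a group-3 element; Sc(III) is therefore d⁰. A d⁰ ion has no crystal-field stabilisation preference between square planar and tetrahedral, so four ligands adopt the sterically favoured tetrahedral geometry. → tetrahedral.
For [Rh(NCS)3(H2O)]^2-: Each isothiocyanate is −1; water is neutral; balancing the −2 overall charge requires Rh(I). Rhodium is a group-9 element; Rh(I) is therefore d⁸. A 4d d⁸ ion has a large crystal-field splitting; square planar leaves the high-energy d_{x²−y²} orbital empty and maximises CFSE. → square planar.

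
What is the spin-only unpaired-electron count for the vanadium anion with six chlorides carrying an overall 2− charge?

1 unpaired electron

Summing ligand charges against the −2 overall charge gives an oxidation state of +4 for vanadium.
Group 5 minus oxidation state 4 gives a d¹ configuration.
In an octahedral field the d¹ configuration is t₂g¹e_g⁰ (only one arrangement possible), giving 1 unpaired electron.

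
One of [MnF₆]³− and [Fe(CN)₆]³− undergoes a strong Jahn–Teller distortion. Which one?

[MnF₆]³−

[MnF₆]³−: Summing ligand charges against the −3 overall charge gives an oxidation state of +3 for manganese. Group 7 minus oxidation state 3 gives a d⁴ configuration. Fluoride is a weak-field ligand for a first-row metal, so the complex is high-spin. The t₂g³e_g¹ (high-spin) configuration has an unevenly filled e_g set; the Jahn–Teller theorem predicts a tetragonal distortion (typically axial elongation) to lift the degeneracy.
[Fe(CN)₆]³−: Each cyanide is −1; balancing the −3 overall charge requires Fe(III). Fe sits in group 8, so the d-electron count is 8 − 3 = 5. Cyanide is a strong-field ligand (high in the spectrochemical series) for a first-row metal, so the complex is low-spin. The d⁵ configuration leaves the e_g set evenly filled (or empty) — no strong Jahn–Teller driving force.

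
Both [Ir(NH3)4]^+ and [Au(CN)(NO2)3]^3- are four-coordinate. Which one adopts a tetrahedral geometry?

[Au(CN)(NO2)3]^3-

For [Ir(NH3)4]^+: Ammonia is neutral; balancing the +1 overall charge requires Ir(I). Ir sits in group 9, so the d-electron count is 9 − 1 = 8. A 5d d⁸ ion has a large crystal-field splitting; square planar leaves the high-energy d_{x²−y²} orbital empty and maximises CFSE. → square planar.
For [Au(CN)(NO2)3]^3-: Each cyanide is −1; each nitro (N-bound nitrite) is −1; balancing the −3 overall charge requires Au(I). Gold is a group-11 element; Au(I) is therefore d¹⁰. A d¹⁰ ion has no crystal-field stabilisation preference between square planar and tetrahedral, so four ligands adopt the sterically favoured tetrahedral geometry. → tetrahedral.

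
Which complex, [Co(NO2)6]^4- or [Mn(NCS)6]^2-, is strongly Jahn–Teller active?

[Co(NO2)6]^4-: Summing ligand charges against the −4 overall charge gives an oxidation state of +2 for cobalt. Group 9 minus oxidation state 2 gives a d⁷ configuration. Nitro (N-bound nitrite) is a strong-field ligand (high in the spectrochemical series) for a first-row metal, so the complex is low-spin. The t₂g⁶e_g¹ (low-spin) configuration has an unevenly filled e_g set; the Jahn–Teller theorem predicts a tetragonal distortion (typically axial elongation) to lift the degeneracy.
[Mn(NCS)6]^2-: Each isothiocyanate is −1; balancing the −2 overall charge requires Mn(IV). Mn sits in group 7, so the d-electron count is 7 − 4 = 3. The d³ configuration leaves the e_g set evenly filled (or empty) — no strong Jahn–Teller driving force.

[Co(NO2)6]^4-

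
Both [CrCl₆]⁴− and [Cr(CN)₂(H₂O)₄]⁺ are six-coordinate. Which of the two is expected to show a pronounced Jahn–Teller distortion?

[CrCl₆]⁴−: Each chloride is −1; balancing the −4 overall charge requires Cr(II). Chromium is a group-6 element; Cr(II) is therefore d⁴. Chloride is a weak-field ligand for a first-row metal, so the complex is high-spin. The t₂g³e_g¹ (high-spin) configuration has an unevenly filled e_g set; the Jahn–Teller theorem predicts a tetragonal distortion (typically axial elongation) to lift the degeneracy.
[Cr(CN)₂(H₂O)₄]⁺: Ligand charges: each cyanide is −1; water is neutral. With an overall charge of +1 the chromium centre must be in the +3 oxidation state. Cr sits in group 6, so the d-electron count is 6 − 3 = 3. The d³ configuration leaves the e_g set evenly filled (or empty) — no strong Jahn–Teller driving force.

[CrCl₆]⁴−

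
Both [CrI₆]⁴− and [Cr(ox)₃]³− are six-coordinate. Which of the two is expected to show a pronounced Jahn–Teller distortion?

[CrI₆]⁴−

[CrI₆]⁴−: Ligand charges: each iodide is −1. With an overall charge of −4 the chromium centre must be in the +2 oxidation state. Cr sits in group 6, so the d-electron count is 6 − 2 = 4. Iodide is a weak-field ligand for a first-row metal, so the complex is high-spin. The t₂g³e_g¹ (high-spin) configuration has an unevenly filled e_g set; the Jahn–Teller theorem predicts a tetragonal distortion (typically axial elongation) to lift the degeneracy.
[Cr(ox)₃]³−: Summing ligand charges against the −3 overall charge gives an oxidation state of +3 for chromium. Group 6 minus oxidation state 3 gives a d³ configuration. The d³ configuration leaves the e_g set evenly filled (or empty) — no strong Jahn–Teller driving force.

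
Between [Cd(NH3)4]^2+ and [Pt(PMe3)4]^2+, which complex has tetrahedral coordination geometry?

[Cd(NH3)4]^2+

For [Cd(NH3)4]^2+: Summing ligand charges against the +2 overall charge gives an oxidation state of +2 for cadmium. Cadmium is a group-12 element; Cd(II) is therefore d¹⁰. A d¹⁰ ion has no crystal-field stabilisation preference between square planar and tetrahedral, so four ligands adopt the sterically favoured tetrahedral geometry. → tetrahedral.
For [Pt(PMe3)4]^2+: Summing ligand charges against the +2 overall charge gives an oxidation state of +2 for platinum. Pt sits in group 10, so the d-electron count is 10 − 2 = 8. A 5d d⁸ ion has a large crystal-field splitting; square planar leaves the high-energy d_{x²−y²} orbital empty and maximises CFSE. → square planar.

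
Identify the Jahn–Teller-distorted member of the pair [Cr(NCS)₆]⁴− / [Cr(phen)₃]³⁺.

[Cr(NCS)₆]⁴−: Each isothiocyanate is −1; balancing the −4 overall charge requires Cr(II). Chromium is a group-6 element; Cr(II) is therefore d⁴. Isothiocyanate is a weak-field ligand for a first-row metal, so the complex is high-spin. The t₂g³e_g¹ (high-spin) configuration has an unevenly filled e_g set; the Jahn–Teller theorem predicts a tetragonal distortion (typically axial elongation) to lift the degeneracy.
[Cr(phen)₃]³⁺: 1,10-phenanthroline is neutral; balancing the +3 overall charge requires Cr(III). Cr sits in group 6, so the d-electron count is 6 − 3 = 3. The d³ configuration leaves the e_g set evenly filled (or empty) — no strong Jahn–Teller driving force.

[Cr(NCS)₆]⁴−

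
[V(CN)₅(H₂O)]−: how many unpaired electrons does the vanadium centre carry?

1 unpaired electron

Summing ligand charges against the −1 overall charge gives an oxidation state of +4 for vanadium.
V sits in group 5, so the d-electron count is 5 − 4 = 1.
In an octahedral field the d¹ configuration is t₂g¹e_g⁰ (only one arrangement possible), giving 1 unpaired electron.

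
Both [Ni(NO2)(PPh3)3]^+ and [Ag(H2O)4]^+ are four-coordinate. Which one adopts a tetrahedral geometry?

For [Ni(NO2)(PPh3)3]^+: Ligand charges: each nitro (N-bound nitrite) is −1; triphenylphosphine is neutral. With an overall charge of +1 the nickel centre must be in the +2 oxidation state. Group 10 minus oxidation state 2 gives a d⁸ configuration. Nitro (N-bound nitrite) and triphenylphosphine are strong-field ligands (high in the spectrochemical series). A 3d d⁸ ion with strong-field ligands gains enough CFSE to favour square planar over tetrahedral. → square planar.
For [Ag(H2O)4]^+: Water is neutral; balancing the +1 overall charge requires Ag(I). Ag sits in group 11, so the d-electron count is 11 − 1 = 10. A d¹⁰ ion has no crystal-field stabilisation preference between square planar and tetrahedral, so four ligands adopt the sterically favoured tetrahedral geometry. → tetrahedral.

[Ag(H2O)4]^+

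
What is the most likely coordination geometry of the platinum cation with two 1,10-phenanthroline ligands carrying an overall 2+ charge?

Summing ligand charges against the +2 overall charge gives an oxidation state of +2 for platinum.
Pt sits in group 10, so the d-electron count is 10 − 2 = 8.
Counting donor atoms: 2×1,10-phenanthroline (bidentate) → 4 donors. Coordination number = 4.
A 5d d⁸ ion has a large crystal-field splitting; square planar leaves the high-energy d_{x²−y²} orbital empty and maximises CFSE.

square planar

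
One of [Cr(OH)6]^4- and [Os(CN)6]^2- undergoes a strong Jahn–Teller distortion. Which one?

[Cr(OH)6]^4-: Ligand charges: each hydroxide is −1. With an overall charge of −4 the chromium centre must be in the +2 oxidation state. Cr sits in group 6, so the d-electron count is 6 − 2 = 4. Hydroxide is a weak-field ligand for a first-row metal, so the complex is high-spin. The t₂g³e_g¹ (high-spin) configuration has an unevenly filled e_g set; the Jahn–Teller theorem predicts a tetragonal distortion (typically axial elongation) to lift the degeneracy.
[Os(CN)6]^2-: Ligand charges: each cyanide is −1. With an overall charge of −2 the osmium centre must be in the +4 oxidation state. Osmium is a group-8 element; Os(IV) is therefore d⁴. A 5d ion has a large Δₒ and is invariably low-spin. The d⁴ configuration leaves the e_g set evenly filled (or empty) — no strong Jahn–Teller driving force.

[Cr(OH)6]^4-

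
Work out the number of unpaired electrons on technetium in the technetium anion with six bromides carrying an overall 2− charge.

3 unpaired electrons

Ligand charges: each bromide is −1. With an overall charge of −2 the technetium centre must be in the +4 oxidation state.
Group 7 minus oxidation state 4 gives a d³ configuration.
In an octahedral field the d³ configuration is t₂g³e_g⁰ (only one arrangement possible), giving 3 unpaired electrons.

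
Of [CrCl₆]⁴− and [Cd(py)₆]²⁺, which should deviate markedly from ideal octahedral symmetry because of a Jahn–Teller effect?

[CrCl₆]⁴−

[CrCl₆]⁴−: Each chloride is −1; balancing the −4 overall charge requires Cr(II). Group 6 minus oxidation state 2 gives a d⁴ configuration. Chloride is a weak-field ligand for a first-row metal, so the complex is high-spin. The t₂g³e_g¹ (high-spin) configuration has an unevenly filled e_g set; the Jahn–Teller theorem predicts a tetragonal distortion (typically axial elongation) to lift the degeneracy.
[Cd(py)₆]²⁺: Ligand charges: pyridine is neutral. With an overall charge of +2 the cadmium centre must be in the +2 oxidation state. Cd sits in group 12, so the d-electron count is 12 − 2 = 10. The d¹⁰ configuration leaves the e_g set evenly filled (or empty) — no strong Jahn–Teller driving force.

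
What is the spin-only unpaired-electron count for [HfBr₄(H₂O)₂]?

Summing ligand charges against the 0 overall charge gives an oxidation state of +4 for hafnium.
Group 4 minus oxidation state 4 gives a d⁰ configuration.
In an octahedral field the d⁰ configuration is t₂g⁰e_g⁰, giving 0 unpaired electrons.

0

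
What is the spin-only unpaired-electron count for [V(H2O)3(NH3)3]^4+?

1

Water is neutral; ammonia is neutral; balancing the +4 overall charge requires V(IV).
Vanadium is a group-5 element; V(IV) is therefore d¹.
In an octahedral field the d¹ configuration is t₂g¹e_g⁰ (only one arrangement possible), giving 1 unpaired electron.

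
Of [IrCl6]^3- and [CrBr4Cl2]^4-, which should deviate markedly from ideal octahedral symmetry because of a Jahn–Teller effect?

[CrBr4Cl2]^4-

[IrCl6]^3-: Summing ligand charges against the −3 overall charge gives an oxidation state of +3 for iridium. Group 9 minus oxidation state 3 gives a d⁶ configuration. A 5d ion has a large Δₒ and is invariably low-spin. The d⁶ configuration leaves the e_g set evenly filled (or empty) — no strong Jahn–Teller driving force.
[CrBr4Cl2]^4-: Summing ligand charges against the −4 overall charge gives an oxidation state of +2 for chromium. Group 6 minus oxidation state 2 gives a d⁴ configuration. Bromide and chloride are weak-field ligands for a first-row metal, so the complex is high-spin. The t₂g³e_g¹ (high-spin) configuration has an unevenly filled e_g set; the Jahn–Teller theorem predicts a tetragonal distortion (typically axial elongation) to lift the degeneracy.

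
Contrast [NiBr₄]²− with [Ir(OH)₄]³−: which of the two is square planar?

[Ir(OH)₄]³−

For [NiBr₄]²−: Ligand charges: each bromide is −1. With an overall charge of −2 the nickel centre must be in the +2 oxidation state. Group 10 minus oxidation state 2 gives a d⁸ configuration. Bromide is a weak-field ligand. With weak-field ligands the CFSE gain from square planar is small, so a 3d d⁸ ion takes the sterically preferred tetrahedral geometry. → tetrahedral.
For [Ir(OH)₄]³−: Each hydroxide is −1; balancing the −3 overall charge requires Ir(I). Iridium is a group-9 element; Ir(I) is therefore d⁸. A 5d d⁸ ion has a large crystal-field splitting; square planar leaves the high-energy d_{x²−y²} orbital empty and maximises CFSE. → square planar.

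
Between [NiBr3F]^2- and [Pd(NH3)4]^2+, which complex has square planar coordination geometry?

For [NiBr3F]^2-: Ligand charges: each bromide is −1; each fluoride is −1. With an overall charge of −2 the nickel centre must be in the +2 oxidation state. Ni sits in group 10, so the d-electron count is 10 − 2 = 8. Bromide and fluoride are weak-field ligands. With weak-field ligands the CFSE gain from square planar is small, so a 3d d⁸ ion takes the sterically preferred tetrahedral geometry. → tetrahedral.
For [Pd(NH3)4]^2+: Ligand charges: ammonia is neutral. With an overall charge of +2 the palladium centre must be in the +2 oxidation state. Group 10 minus oxidation state 2 gives a d⁸ configuration. A 4d d⁸ ion has a large crystal-field splitting; square planar leaves the high-energy d_{x²−y²} orbital empty and maximises CFSE. → square planar.

[Pd(NH3)4]^2+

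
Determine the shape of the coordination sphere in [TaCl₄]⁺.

tetrahedral

Each chloride is −1; balancing the +1 overall charge requires Ta(V).
Tantalum is a group-5 element; Ta(V) is therefore d⁰.
Coordination number: 4.
A d⁰ ion has no crystal-field stabilisation preference between square planar and tetrahedral, so four ligands adopt the sterically favoured tetrahedral geometry.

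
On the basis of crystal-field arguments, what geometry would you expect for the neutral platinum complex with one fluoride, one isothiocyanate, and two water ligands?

Each fluoride is −1; each isothiocyanate is −1; water is neutral; balancing the 0 overall charge requires Pt(II).
Group 10 minus oxidation state 2 gives a d⁸ configuration.
Coordination number: 4.
A 5d d⁸ ion has a large crystal-field splitting; square planar leaves the high-energy d_{x²−y²} orbital empty and maximises CFSE.

square planar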